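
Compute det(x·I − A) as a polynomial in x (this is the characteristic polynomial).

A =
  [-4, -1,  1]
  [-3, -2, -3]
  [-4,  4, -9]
x^3 + 15*x^2 + 75*x + 125

Expanding det(x·I − A) (e.g. by cofactor expansion or by noting that A is similar to its Jordan form J, which has the same characteristic polynomial as A) gives
  χ_A(x) = x^3 + 15*x^2 + 75*x + 125
which factors as (x + 5)^3. The eigenvalues (with algebraic multiplicities) are λ = -5 with multiplicity 3.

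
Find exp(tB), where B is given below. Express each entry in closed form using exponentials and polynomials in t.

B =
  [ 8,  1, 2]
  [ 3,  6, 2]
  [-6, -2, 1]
e^{tB} =
  [3*t*exp(5*t) + exp(5*t), t*exp(5*t), 2*t*exp(5*t)]
  [3*t*exp(5*t), t*exp(5*t) + exp(5*t), 2*t*exp(5*t)]
  [-6*t*exp(5*t), -2*t*exp(5*t), -4*t*exp(5*t) + exp(5*t)]

Strategy: write B = P · J · P⁻¹ where J is a Jordan canonical form, so e^{tB} = P · e^{tJ} · P⁻¹, and e^{tJ} can be computed block-by-block.

B has Jordan form
J =
  [5, 1, 0]
  [0, 5, 0]
  [0, 0, 5]
(up to reordering of blocks).

Per-block formulas:
  For a 1×1 block at λ = 5: exp(t · [5]) = [e^(5t)].
  For a 2×2 Jordan block J_2(5): exp(t · J_2(5)) = e^(5t)·(I + t·N), where N is the 2×2 nilpotent shift.

After assembling e^{tJ} and conjugating by P, we get:

e^{tB} =
  [3*t*exp(5*t) + exp(5*t), t*exp(5*t), 2*t*exp(5*t)]
  [3*t*exp(5*t), t*exp(5*t) + exp(5*t), 2*t*exp(5*t)]
  [-6*t*exp(5*t), -2*t*exp(5*t), -4*t*exp(5*t) + exp(5*t)]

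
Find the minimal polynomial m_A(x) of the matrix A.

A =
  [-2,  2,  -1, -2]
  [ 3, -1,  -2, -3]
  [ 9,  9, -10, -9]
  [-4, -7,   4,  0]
x^4 + 13*x^3 + 60*x^2 + 112*x + 64

The characteristic polynomial is χ_A(x) = (x + 1)*(x + 4)^3, so the eigenvalues are known. The minimal polynomial is
  m_A(x) = Π_λ (x − λ)^{k_λ}
where k_λ is the size of the *largest* Jordan block for λ (equivalently, the smallest k with (A − λI)^k v = 0 for every generalised eigenvector v of λ).

  λ = -4: largest Jordan block has size 3, contributing (x + 4)^3
  λ = -1: largest Jordan block has size 1, contributing (x + 1)

So m_A(x) = (x + 1)*(x + 4)^3 = x^4 + 13*x^3 + 60*x^2 + 112*x + 64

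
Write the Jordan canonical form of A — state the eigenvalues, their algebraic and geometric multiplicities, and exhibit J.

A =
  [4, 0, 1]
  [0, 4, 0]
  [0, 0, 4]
J_2(4) ⊕ J_1(4)

The characteristic polynomial is
  det(x·I − A) = x^3 - 12*x^2 + 48*x - 64 = (x - 4)^3

Eigenvalues and multiplicities (the geometric multiplicity of λ is n − rank(A − λI), which equals the number of Jordan blocks for λ):
  λ = 4: algebraic multiplicity = 3, geometric multiplicity = 2

Determining the block sizes for each eigenvalue:
  λ = 4: 2 blocks summing to 3 forces exactly one block of size 2 and the rest size 1 → block sizes [2, 1]

Assembling the blocks gives a Jordan form
J =
  [4, 1, 0]
  [0, 4, 0]
  [0, 0, 4]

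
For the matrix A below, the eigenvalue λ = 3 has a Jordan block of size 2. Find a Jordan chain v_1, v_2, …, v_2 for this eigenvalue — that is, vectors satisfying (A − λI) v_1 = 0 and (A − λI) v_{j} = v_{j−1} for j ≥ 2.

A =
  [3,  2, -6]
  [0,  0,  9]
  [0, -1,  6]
A Jordan chain for λ = 3 of length 2:
v_1 = (2, -3, -1)ᵀ
v_2 = (0, 1, 0)ᵀ

Let N = A − (3)·I. We want v_2 with N^2 v_2 = 0 but N^1 v_2 ≠ 0; then v_{j-1} := N · v_j for j = 2, …, 2.

Pick v_2 = (0, 1, 0)ᵀ.
Then v_1 = N · v_2 = (2, -3, -1)ᵀ.

Sanity check: (A − (3)·I) v_1 = (0, 0, 0)ᵀ = 0. ✓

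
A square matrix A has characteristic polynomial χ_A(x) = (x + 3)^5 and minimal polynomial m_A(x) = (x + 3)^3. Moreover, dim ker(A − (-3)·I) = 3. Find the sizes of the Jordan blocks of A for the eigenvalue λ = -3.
Block sizes for λ = -3: [3, 1, 1]

Step 1 — from the characteristic polynomial, algebraic multiplicity of λ = -3 is 5. From dim ker(A − (-3)·I) = 3, there are exactly 3 Jordan blocks for λ = -3.
Step 2 — from the minimal polynomial, the factor (x + 3)^3 tells us the largest block for λ = -3 has size 3.
Step 3 — with total size 5, 3 blocks, and largest block 3, the block sizes (in nonincreasing order) are [3, 1, 1].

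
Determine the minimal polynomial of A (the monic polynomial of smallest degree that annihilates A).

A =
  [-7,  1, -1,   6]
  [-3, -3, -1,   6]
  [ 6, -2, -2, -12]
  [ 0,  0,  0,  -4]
x^2 + 8*x + 16

The characteristic polynomial is χ_A(x) = (x + 4)^4, so the eigenvalues are known. The minimal polynomial is
  m_A(x) = Π_λ (x − λ)^{k_λ}
where k_λ is the size of the *largest* Jordan block for λ (equivalently, the smallest k with (A − λI)^k v = 0 for every generalised eigenvector v of λ).

  λ = -4: largest Jordan block has size 2, contributing (x + 4)^2

So m_A(x) = (x + 4)^2 = x^2 + 8*x + 16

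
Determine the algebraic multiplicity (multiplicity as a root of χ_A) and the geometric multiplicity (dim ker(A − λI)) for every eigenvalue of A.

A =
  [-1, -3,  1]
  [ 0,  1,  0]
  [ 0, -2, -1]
λ = -1: alg = 2, geom = 1; λ = 1: alg = 1, geom = 1

Step 1 — factor the characteristic polynomial to read off the algebraic multiplicities:
  χ_A(x) = (x - 1)*(x + 1)^2

Step 2 — compute geometric multiplicities via the rank-nullity identity g(λ) = n − rank(A − λI):
  rank(A − (-1)·I) = 2, so dim ker(A − (-1)·I) = n − 2 = 1
  rank(A − (1)·I) = 2, so dim ker(A − (1)·I) = n − 2 = 1

Summary:
  λ = -1: algebraic multiplicity = 2, geometric multiplicity = 1
  λ = 1: algebraic multiplicity = 1, geometric multiplicity = 1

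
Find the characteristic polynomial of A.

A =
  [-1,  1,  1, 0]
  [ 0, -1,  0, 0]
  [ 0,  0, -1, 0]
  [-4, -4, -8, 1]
x^4 + 2*x^3 - 2*x - 1

Expanding det(x·I − A) (e.g. by cofactor expansion or by noting that A is similar to its Jordan form J, which has the same characteristic polynomial as A) gives
  χ_A(x) = x^4 + 2*x^3 - 2*x - 1
which factors as (x - 1)*(x + 1)^3. The eigenvalues (with algebraic multiplicities) are λ = -1 with multiplicity 3, λ = 1 with multiplicity 1.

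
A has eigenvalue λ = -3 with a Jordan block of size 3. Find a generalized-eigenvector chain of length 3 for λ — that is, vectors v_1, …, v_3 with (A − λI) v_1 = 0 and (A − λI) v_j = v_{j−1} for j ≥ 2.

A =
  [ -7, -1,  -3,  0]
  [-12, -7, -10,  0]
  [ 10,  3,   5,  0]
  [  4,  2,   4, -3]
A Jordan chain for λ = -3 of length 3:
v_1 = (-2, -4, 4, 0)ᵀ
v_2 = (-4, -12, 10, 4)ᵀ
v_3 = (1, 0, 0, 0)ᵀ

Let N = A − (-3)·I. We want v_3 with N^3 v_3 = 0 but N^2 v_3 ≠ 0; then v_{j-1} := N · v_j for j = 3, …, 2.

Pick v_3 = (1, 0, 0, 0)ᵀ.
Then v_2 = N · v_3 = (-4, -12, 10, 4)ᵀ.
Then v_1 = N · v_2 = (-2, -4, 4, 0)ᵀ.

Sanity check: (A − (-3)·I) v_1 = (0, 0, 0, 0)ᵀ = 0. ✓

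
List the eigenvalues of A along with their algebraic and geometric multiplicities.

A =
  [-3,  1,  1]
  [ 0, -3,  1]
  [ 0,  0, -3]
λ = -3: alg = 3, geom = 1

Step 1 — factor the characteristic polynomial to read off the algebraic multiplicities:
  χ_A(x) = (x + 3)^3

Step 2 — compute geometric multiplicities via the rank-nullity identity g(λ) = n − rank(A − λI):
  rank(A − (-3)·I) = 2, so dim ker(A − (-3)·I) = n − 2 = 1

Summary:
  λ = -3: algebraic multiplicity = 3, geometric multiplicity = 1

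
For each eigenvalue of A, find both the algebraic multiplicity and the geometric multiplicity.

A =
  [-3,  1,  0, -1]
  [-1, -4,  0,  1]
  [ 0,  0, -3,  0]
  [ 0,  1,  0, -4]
λ = -4: alg = 2, geom = 1; λ = -3: alg = 2, geom = 2

Step 1 — factor the characteristic polynomial to read off the algebraic multiplicities:
  χ_A(x) = (x + 3)^2*(x + 4)^2

Step 2 — compute geometric multiplicities via the rank-nullity identity g(λ) = n − rank(A − λI):
  rank(A − (-4)·I) = 3, so dim ker(A − (-4)·I) = n − 3 = 1
  rank(A − (-3)·I) = 2, so dim ker(A − (-3)·I) = n − 2 = 2

Summary:
  λ = -4: algebraic multiplicity = 2, geometric multiplicity = 1
  λ = -3: algebraic multiplicity = 2, geometric multiplicity = 2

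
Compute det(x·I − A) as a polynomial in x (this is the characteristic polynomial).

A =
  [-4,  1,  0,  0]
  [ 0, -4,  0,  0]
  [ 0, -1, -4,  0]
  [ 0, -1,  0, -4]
x^4 + 16*x^3 + 96*x^2 + 256*x + 256

Expanding det(x·I − A) (e.g. by cofactor expansion or by noting that A is similar to its Jordan form J, which has the same characteristic polynomial as A) gives
  χ_A(x) = x^4 + 16*x^3 + 96*x^2 + 256*x + 256
which factors as (x + 4)^4. The eigenvalues (with algebraic multiplicities) are λ = -4 with multiplicity 4.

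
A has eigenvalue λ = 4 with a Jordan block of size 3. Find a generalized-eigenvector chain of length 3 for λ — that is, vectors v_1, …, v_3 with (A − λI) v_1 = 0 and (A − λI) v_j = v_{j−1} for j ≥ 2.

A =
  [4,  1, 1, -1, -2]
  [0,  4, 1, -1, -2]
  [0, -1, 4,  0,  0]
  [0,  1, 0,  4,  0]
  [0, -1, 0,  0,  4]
A Jordan chain for λ = 4 of length 3:
v_1 = (1, 0, -1, 1, -1)ᵀ
v_2 = (1, 1, 0, 0, 0)ᵀ
v_3 = (0, 0, 1, 0, 0)ᵀ

Let N = A − (4)·I. We want v_3 with N^3 v_3 = 0 but N^2 v_3 ≠ 0; then v_{j-1} := N · v_j for j = 3, …, 2.

Pick v_3 = (0, 0, 1, 0, 0)ᵀ.
Then v_2 = N · v_3 = (1, 1, 0, 0, 0)ᵀ.
Then v_1 = N · v_2 = (1, 0, -1, 1, -1)ᵀ.

Sanity check: (A − (4)·I) v_1 = (0, 0, 0, 0, 0)ᵀ = 0. ✓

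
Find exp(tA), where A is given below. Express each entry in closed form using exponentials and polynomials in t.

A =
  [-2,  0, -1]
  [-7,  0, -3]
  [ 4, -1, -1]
e^{tA} =
  [-3*t^2*exp(-t)/2 - t*exp(-t) + exp(-t), t^2*exp(-t)/2, t^2*exp(-t)/2 - t*exp(-t)]
  [-6*t^2*exp(-t) - 7*t*exp(-t), 2*t^2*exp(-t) + t*exp(-t) + exp(-t), 2*t^2*exp(-t) - 3*t*exp(-t)]
  [3*t^2*exp(-t)/2 + 4*t*exp(-t), -t^2*exp(-t)/2 - t*exp(-t), -t^2*exp(-t)/2 + exp(-t)]

Strategy: write A = P · J · P⁻¹ where J is a Jordan canonical form, so e^{tA} = P · e^{tJ} · P⁻¹, and e^{tJ} can be computed block-by-block.

A has Jordan form
J =
  [-1,  1,  0]
  [ 0, -1,  1]
  [ 0,  0, -1]
(up to reordering of blocks).

Per-block formulas:
  For a 3×3 Jordan block J_3(-1): exp(t · J_3(-1)) = e^(-1t)·(I + t·N + (t^2/2)·N^2), where N is the 3×3 nilpotent shift.

After assembling e^{tJ} and conjugating by P, we get:

e^{tA} =
  [-3*t^2*exp(-t)/2 - t*exp(-t) + exp(-t), t^2*exp(-t)/2, t^2*exp(-t)/2 - t*exp(-t)]
  [-6*t^2*exp(-t) - 7*t*exp(-t), 2*t^2*exp(-t) + t*exp(-t) + exp(-t), 2*t^2*exp(-t) - 3*t*exp(-t)]
  [3*t^2*exp(-t)/2 + 4*t*exp(-t), -t^2*exp(-t)/2 - t*exp(-t), -t^2*exp(-t)/2 + exp(-t)]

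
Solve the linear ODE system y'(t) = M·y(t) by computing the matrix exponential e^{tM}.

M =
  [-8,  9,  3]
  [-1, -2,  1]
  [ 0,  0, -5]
e^{tM} =
  [-3*t*exp(-5*t) + exp(-5*t), 9*t*exp(-5*t), 3*t*exp(-5*t)]
  [-t*exp(-5*t), 3*t*exp(-5*t) + exp(-5*t), t*exp(-5*t)]
  [0, 0, exp(-5*t)]

Strategy: write M = P · J · P⁻¹ where J is a Jordan canonical form, so e^{tM} = P · e^{tJ} · P⁻¹, and e^{tJ} can be computed block-by-block.

M has Jordan form
J =
  [-5,  1,  0]
  [ 0, -5,  0]
  [ 0,  0, -5]
(up to reordering of blocks).

Per-block formulas:
  For a 2×2 Jordan block J_2(-5): exp(t · J_2(-5)) = e^(-5t)·(I + t·N), where N is the 2×2 nilpotent shift.
  For a 1×1 block at λ = -5: exp(t · [-5]) = [e^(-5t)].

After assembling e^{tJ} and conjugating by P, we get:

e^{tM} =
  [-3*t*exp(-5*t) + exp(-5*t), 9*t*exp(-5*t), 3*t*exp(-5*t)]
  [-t*exp(-5*t), 3*t*exp(-5*t) + exp(-5*t), t*exp(-5*t)]
  [0, 0, exp(-5*t)]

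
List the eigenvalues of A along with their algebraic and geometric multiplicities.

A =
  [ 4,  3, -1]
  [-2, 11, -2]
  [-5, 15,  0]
λ = 5: alg = 3, geom = 2

Step 1 — factor the characteristic polynomial to read off the algebraic multiplicities:
  χ_A(x) = (x - 5)^3

Step 2 — compute geometric multiplicities via the rank-nullity identity g(λ) = n − rank(A − λI):
  rank(A − (5)·I) = 1, so dim ker(A − (5)·I) = n − 1 = 2

Summary:
  λ = 5: algebraic multiplicity = 3, geometric multiplicity = 2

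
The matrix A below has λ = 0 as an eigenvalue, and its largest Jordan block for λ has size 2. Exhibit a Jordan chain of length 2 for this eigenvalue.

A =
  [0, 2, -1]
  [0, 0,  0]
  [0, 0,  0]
A Jordan chain for λ = 0 of length 2:
v_1 = (2, 0, 0)ᵀ
v_2 = (0, 1, 0)ᵀ

Let N = A − (0)·I. We want v_2 with N^2 v_2 = 0 but N^1 v_2 ≠ 0; then v_{j-1} := N · v_j for j = 2, …, 2.

Pick v_2 = (0, 1, 0)ᵀ.
Then v_1 = N · v_2 = (2, 0, 0)ᵀ.

Sanity check: (A − (0)·I) v_1 = (0, 0, 0)ᵀ = 0. ✓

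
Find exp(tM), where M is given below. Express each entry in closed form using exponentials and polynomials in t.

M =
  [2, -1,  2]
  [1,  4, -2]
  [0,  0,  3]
e^{tM} =
  [-t*exp(3*t) + exp(3*t), -t*exp(3*t), 2*t*exp(3*t)]
  [t*exp(3*t), t*exp(3*t) + exp(3*t), -2*t*exp(3*t)]
  [0, 0, exp(3*t)]

Strategy: write M = P · J · P⁻¹ where J is a Jordan canonical form, so e^{tM} = P · e^{tJ} · P⁻¹, and e^{tJ} can be computed block-by-block.

M has Jordan form
J =
  [3, 1, 0]
  [0, 3, 0]
  [0, 0, 3]
(up to reordering of blocks).

Per-block formulas:
  For a 1×1 block at λ = 3: exp(t · [3]) = [e^(3t)].
  For a 2×2 Jordan block J_2(3): exp(t · J_2(3)) = e^(3t)·(I + t·N), where N is the 2×2 nilpotent shift.

After assembling e^{tJ} and conjugating by P, we get:

e^{tM} =
  [-t*exp(3*t) + exp(3*t), -t*exp(3*t), 2*t*exp(3*t)]
  [t*exp(3*t), t*exp(3*t) + exp(3*t), -2*t*exp(3*t)]
  [0, 0, exp(3*t)]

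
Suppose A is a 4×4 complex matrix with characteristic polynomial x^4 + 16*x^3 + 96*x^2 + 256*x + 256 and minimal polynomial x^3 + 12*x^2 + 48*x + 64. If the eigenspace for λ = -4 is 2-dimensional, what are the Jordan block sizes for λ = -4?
Block sizes for λ = -4: [3, 1]

Step 1 — from the characteristic polynomial, algebraic multiplicity of λ = -4 is 4. From dim ker(A − (-4)·I) = 2, there are exactly 2 Jordan blocks for λ = -4.
Step 2 — from the minimal polynomial, the factor (x + 4)^3 tells us the largest block for λ = -4 has size 3.
Step 3 — with total size 4, 2 blocks, and largest block 3, the block sizes (in nonincreasing order) are [3, 1].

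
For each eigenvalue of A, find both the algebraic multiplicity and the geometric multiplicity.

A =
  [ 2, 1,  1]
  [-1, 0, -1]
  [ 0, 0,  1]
λ = 1: alg = 3, geom = 2

Step 1 — factor the characteristic polynomial to read off the algebraic multiplicities:
  χ_A(x) = (x - 1)^3

Step 2 — compute geometric multiplicities via the rank-nullity identity g(λ) = n − rank(A − λI):
  rank(A − (1)·I) = 1, so dim ker(A − (1)·I) = n − 1 = 2

Summary:
  λ = 1: algebraic multiplicity = 3, geometric multiplicity = 2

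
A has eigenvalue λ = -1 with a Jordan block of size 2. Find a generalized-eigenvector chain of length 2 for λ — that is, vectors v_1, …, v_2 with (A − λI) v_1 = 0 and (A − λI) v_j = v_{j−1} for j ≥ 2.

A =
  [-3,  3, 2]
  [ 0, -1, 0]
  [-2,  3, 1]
A Jordan chain for λ = -1 of length 2:
v_1 = (-2, 0, -2)ᵀ
v_2 = (1, 0, 0)ᵀ

Let N = A − (-1)·I. We want v_2 with N^2 v_2 = 0 but N^1 v_2 ≠ 0; then v_{j-1} := N · v_j for j = 2, …, 2.

Pick v_2 = (1, 0, 0)ᵀ.
Then v_1 = N · v_2 = (-2, 0, -2)ᵀ.

Sanity check: (A − (-1)·I) v_1 = (0, 0, 0)ᵀ = 0. ✓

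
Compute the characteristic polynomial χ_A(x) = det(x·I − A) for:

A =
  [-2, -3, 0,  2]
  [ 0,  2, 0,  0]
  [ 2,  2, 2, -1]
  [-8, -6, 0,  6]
x^4 - 8*x^3 + 24*x^2 - 32*x + 16

Expanding det(x·I − A) (e.g. by cofactor expansion or by noting that A is similar to its Jordan form J, which has the same characteristic polynomial as A) gives
  χ_A(x) = x^4 - 8*x^3 + 24*x^2 - 32*x + 16
which factors as (x - 2)^4. The eigenvalues (with algebraic multiplicities) are λ = 2 with multiplicity 4.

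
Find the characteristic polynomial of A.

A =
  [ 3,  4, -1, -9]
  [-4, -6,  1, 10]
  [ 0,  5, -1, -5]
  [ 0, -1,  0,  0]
x^4 + 4*x^3 + 6*x^2 + 4*x + 1

Expanding det(x·I − A) (e.g. by cofactor expansion or by noting that A is similar to its Jordan form J, which has the same characteristic polynomial as A) gives
  χ_A(x) = x^4 + 4*x^3 + 6*x^2 + 4*x + 1
which factors as (x + 1)^4. The eigenvalues (with algebraic multiplicities) are λ = -1 with multiplicity 4.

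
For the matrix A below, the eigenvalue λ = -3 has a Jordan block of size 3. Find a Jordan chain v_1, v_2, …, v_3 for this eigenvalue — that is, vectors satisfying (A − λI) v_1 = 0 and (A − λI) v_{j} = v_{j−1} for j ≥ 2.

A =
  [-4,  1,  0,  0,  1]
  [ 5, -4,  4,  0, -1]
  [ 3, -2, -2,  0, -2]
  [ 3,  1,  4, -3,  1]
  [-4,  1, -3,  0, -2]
A Jordan chain for λ = -3 of length 3:
v_1 = (2, 6, -2, 10, -4)ᵀ
v_2 = (-1, 5, 3, 3, -4)ᵀ
v_3 = (1, 0, 0, 0, 0)ᵀ

Let N = A − (-3)·I. We want v_3 with N^3 v_3 = 0 but N^2 v_3 ≠ 0; then v_{j-1} := N · v_j for j = 3, …, 2.

Pick v_3 = (1, 0, 0, 0, 0)ᵀ.
Then v_2 = N · v_3 = (-1, 5, 3, 3, -4)ᵀ.
Then v_1 = N · v_2 = (2, 6, -2, 10, -4)ᵀ.

Sanity check: (A − (-3)·I) v_1 = (0, 0, 0, 0, 0)ᵀ = 0. ✓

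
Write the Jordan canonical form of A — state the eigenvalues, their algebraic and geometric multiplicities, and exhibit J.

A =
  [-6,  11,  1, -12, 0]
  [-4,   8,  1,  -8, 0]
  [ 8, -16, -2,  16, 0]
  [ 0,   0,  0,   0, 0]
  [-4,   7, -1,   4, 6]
J_3(0) ⊕ J_1(0) ⊕ J_1(6)

The characteristic polynomial is
  det(x·I − A) = x^5 - 6*x^4 = x^4*(x - 6)

Eigenvalues and multiplicities (the geometric multiplicity of λ is n − rank(A − λI), which equals the number of Jordan blocks for λ):
  λ = 0: algebraic multiplicity = 4, geometric multiplicity = 2
  λ = 6: algebraic multiplicity = 1, geometric multiplicity = 1

Determining the block sizes for each eigenvalue:
  λ = 0: with am = 4 and gm = 2, the partition is not yet determined (e.g. several partitions of 4 into 2 parts exist). Let N = A − (0)·I. Computing rank(N^1) = 3, rank(N^2) = 2, rank(N^3) = 1; the number of blocks of size ≥ j is rank(N^{j−1}) − rank(N^j), giving [2, 1, 1]. So we have 1 block(s) of size 3, 1 block(s) of size 1 → block sizes [3, 1]
  λ = 6: one block (gm = 1), so the single block has size am = 1 → block sizes [1]

Assembling the blocks gives a Jordan form
J =
  [0, 1, 0, 0, 0]
  [0, 0, 1, 0, 0]
  [0, 0, 0, 0, 0]
  [0, 0, 0, 0, 0]
  [0, 0, 0, 0, 6]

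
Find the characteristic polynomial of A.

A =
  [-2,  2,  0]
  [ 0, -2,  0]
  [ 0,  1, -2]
x^3 + 6*x^2 + 12*x + 8

Expanding det(x·I − A) (e.g. by cofactor expansion or by noting that A is similar to its Jordan form J, which has the same characteristic polynomial as A) gives
  χ_A(x) = x^3 + 6*x^2 + 12*x + 8
which factors as (x + 2)^3. The eigenvalues (with algebraic multiplicities) are λ = -2 with multiplicity 3.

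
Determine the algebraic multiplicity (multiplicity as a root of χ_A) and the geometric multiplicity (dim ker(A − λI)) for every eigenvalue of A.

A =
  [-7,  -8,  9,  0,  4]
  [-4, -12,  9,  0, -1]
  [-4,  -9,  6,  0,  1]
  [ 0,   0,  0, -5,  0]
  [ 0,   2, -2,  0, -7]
λ = -5: alg = 5, geom = 3

Step 1 — factor the characteristic polynomial to read off the algebraic multiplicities:
  χ_A(x) = (x + 5)^5

Step 2 — compute geometric multiplicities via the rank-nullity identity g(λ) = n − rank(A − λI):
  rank(A − (-5)·I) = 2, so dim ker(A − (-5)·I) = n − 2 = 3

Summary:
  λ = -5: algebraic multiplicity = 5, geometric multiplicity = 3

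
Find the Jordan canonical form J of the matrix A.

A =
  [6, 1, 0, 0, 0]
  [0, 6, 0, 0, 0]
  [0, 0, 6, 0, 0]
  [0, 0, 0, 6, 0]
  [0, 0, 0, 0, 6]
J_2(6) ⊕ J_1(6) ⊕ J_1(6) ⊕ J_1(6)

The characteristic polynomial is
  det(x·I − A) = x^5 - 30*x^4 + 360*x^3 - 2160*x^2 + 6480*x - 7776 = (x - 6)^5

Eigenvalues and multiplicities (the geometric multiplicity of λ is n − rank(A − λI), which equals the number of Jordan blocks for λ):
  λ = 6: algebraic multiplicity = 5, geometric multiplicity = 4

Determining the block sizes for each eigenvalue:
  λ = 6: 4 blocks summing to 5 forces exactly one block of size 2 and the rest size 1 → block sizes [2, 1, 1, 1]

Assembling the blocks gives a Jordan form
J =
  [6, 1, 0, 0, 0]
  [0, 6, 0, 0, 0]
  [0, 0, 6, 0, 0]
  [0, 0, 0, 6, 0]
  [0, 0, 0, 0, 6]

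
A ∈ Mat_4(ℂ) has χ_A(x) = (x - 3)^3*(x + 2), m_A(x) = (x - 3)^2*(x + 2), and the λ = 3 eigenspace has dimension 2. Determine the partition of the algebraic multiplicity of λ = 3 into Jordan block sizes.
Block sizes for λ = 3: [2, 1]

Step 1 — from the characteristic polynomial, algebraic multiplicity of λ = 3 is 3. From dim ker(A − (3)·I) = 2, there are exactly 2 Jordan blocks for λ = 3.
Step 2 — from the minimal polynomial, the factor (x − 3)^2 tells us the largest block for λ = 3 has size 2.
Step 3 — with total size 3, 2 blocks, and largest block 2, the block sizes (in nonincreasing order) are [2, 1].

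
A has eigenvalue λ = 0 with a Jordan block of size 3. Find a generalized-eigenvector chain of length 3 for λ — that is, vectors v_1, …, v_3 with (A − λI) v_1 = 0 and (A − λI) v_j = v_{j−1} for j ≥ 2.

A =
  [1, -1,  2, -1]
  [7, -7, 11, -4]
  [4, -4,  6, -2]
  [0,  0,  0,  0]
A Jordan chain for λ = 0 of length 3:
v_1 = (2, 2, 0, 0)ᵀ
v_2 = (1, 7, 4, 0)ᵀ
v_3 = (1, 0, 0, 0)ᵀ

Let N = A − (0)·I. We want v_3 with N^3 v_3 = 0 but N^2 v_3 ≠ 0; then v_{j-1} := N · v_j for j = 3, …, 2.

Pick v_3 = (1, 0, 0, 0)ᵀ.
Then v_2 = N · v_3 = (1, 7, 4, 0)ᵀ.
Then v_1 = N · v_2 = (2, 2, 0, 0)ᵀ.

Sanity check: (A − (0)·I) v_1 = (0, 0, 0, 0)ᵀ = 0. ✓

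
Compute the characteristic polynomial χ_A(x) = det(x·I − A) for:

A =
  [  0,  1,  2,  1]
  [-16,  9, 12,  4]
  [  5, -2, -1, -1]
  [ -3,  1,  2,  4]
x^4 - 12*x^3 + 54*x^2 - 108*x + 81

Expanding det(x·I − A) (e.g. by cofactor expansion or by noting that A is similar to its Jordan form J, which has the same characteristic polynomial as A) gives
  χ_A(x) = x^4 - 12*x^3 + 54*x^2 - 108*x + 81
which factors as (x - 3)^4. The eigenvalues (with algebraic multiplicities) are λ = 3 with multiplicity 4.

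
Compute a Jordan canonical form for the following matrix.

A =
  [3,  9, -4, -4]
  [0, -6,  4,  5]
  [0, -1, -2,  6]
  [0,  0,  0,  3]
J_2(-4) ⊕ J_2(3)

The characteristic polynomial is
  det(x·I − A) = x^4 + 2*x^3 - 23*x^2 - 24*x + 144 = (x - 3)^2*(x + 4)^2

Eigenvalues and multiplicities (the geometric multiplicity of λ is n − rank(A − λI), which equals the number of Jordan blocks for λ):
  λ = -4: algebraic multiplicity = 2, geometric multiplicity = 1
  λ = 3: algebraic multiplicity = 2, geometric multiplicity = 1

Determining the block sizes for each eigenvalue:
  λ = -4: one block (gm = 1), so the single block has size am = 2 → block sizes [2]
  λ = 3: one block (gm = 1), so the single block has size am = 2 → block sizes [2]

Assembling the blocks gives a Jordan form
J =
  [-4,  1, 0, 0]
  [ 0, -4, 0, 0]
  [ 0,  0, 3, 1]
  [ 0,  0, 0, 3]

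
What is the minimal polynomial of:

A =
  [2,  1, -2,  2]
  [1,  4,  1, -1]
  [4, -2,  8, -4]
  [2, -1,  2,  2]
x^3 - 12*x^2 + 48*x - 64

The characteristic polynomial is χ_A(x) = (x - 4)^4, so the eigenvalues are known. The minimal polynomial is
  m_A(x) = Π_λ (x − λ)^{k_λ}
where k_λ is the size of the *largest* Jordan block for λ (equivalently, the smallest k with (A − λI)^k v = 0 for every generalised eigenvector v of λ).

  λ = 4: largest Jordan block has size 3, contributing (x − 4)^3

So m_A(x) = (x - 4)^3 = x^3 - 12*x^2 + 48*x - 64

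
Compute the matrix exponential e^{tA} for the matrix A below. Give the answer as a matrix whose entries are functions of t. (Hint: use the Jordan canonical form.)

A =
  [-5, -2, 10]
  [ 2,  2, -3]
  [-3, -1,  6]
e^{tA} =
  [t^2*exp(t) - 6*t*exp(t) + exp(t), -2*t*exp(t), -2*t^2*exp(t) + 10*t*exp(t)]
  [-t^2*exp(t)/2 + 2*t*exp(t), t*exp(t) + exp(t), t^2*exp(t) - 3*t*exp(t)]
  [t^2*exp(t)/2 - 3*t*exp(t), -t*exp(t), -t^2*exp(t) + 5*t*exp(t) + exp(t)]

Strategy: write A = P · J · P⁻¹ where J is a Jordan canonical form, so e^{tA} = P · e^{tJ} · P⁻¹, and e^{tJ} can be computed block-by-block.

A has Jordan form
J =
  [1, 1, 0]
  [0, 1, 1]
  [0, 0, 1]
(up to reordering of blocks).

Per-block formulas:
  For a 3×3 Jordan block J_3(1): exp(t · J_3(1)) = e^(1t)·(I + t·N + (t^2/2)·N^2), where N is the 3×3 nilpotent shift.

After assembling e^{tJ} and conjugating by P, we get:

e^{tA} =
  [t^2*exp(t) - 6*t*exp(t) + exp(t), -2*t*exp(t), -2*t^2*exp(t) + 10*t*exp(t)]
  [-t^2*exp(t)/2 + 2*t*exp(t), t*exp(t) + exp(t), t^2*exp(t) - 3*t*exp(t)]
  [t^2*exp(t)/2 - 3*t*exp(t), -t*exp(t), -t^2*exp(t) + 5*t*exp(t) + exp(t)]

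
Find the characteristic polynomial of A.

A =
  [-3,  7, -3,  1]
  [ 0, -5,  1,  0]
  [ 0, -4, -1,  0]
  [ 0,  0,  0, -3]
x^4 + 12*x^3 + 54*x^2 + 108*x + 81

Expanding det(x·I − A) (e.g. by cofactor expansion or by noting that A is similar to its Jordan form J, which has the same characteristic polynomial as A) gives
  χ_A(x) = x^4 + 12*x^3 + 54*x^2 + 108*x + 81
which factors as (x + 3)^4. The eigenvalues (with algebraic multiplicities) are λ = -3 with multiplicity 4.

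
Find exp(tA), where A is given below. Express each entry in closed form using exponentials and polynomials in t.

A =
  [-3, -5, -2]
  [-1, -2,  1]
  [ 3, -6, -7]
e^{tA} =
  [t*exp(-4*t) + exp(-4*t), -3*t^2*exp(-4*t)/2 - 5*t*exp(-4*t), -t^2*exp(-4*t)/2 - 2*t*exp(-4*t)]
  [-t*exp(-4*t), 3*t^2*exp(-4*t)/2 + 2*t*exp(-4*t) + exp(-4*t), t^2*exp(-4*t)/2 + t*exp(-4*t)]
  [3*t*exp(-4*t), -9*t^2*exp(-4*t)/2 - 6*t*exp(-4*t), -3*t^2*exp(-4*t)/2 - 3*t*exp(-4*t) + exp(-4*t)]

Strategy: write A = P · J · P⁻¹ where J is a Jordan canonical form, so e^{tA} = P · e^{tJ} · P⁻¹, and e^{tJ} can be computed block-by-block.

A has Jordan form
J =
  [-4,  1,  0]
  [ 0, -4,  1]
  [ 0,  0, -4]
(up to reordering of blocks).

Per-block formulas:
  For a 3×3 Jordan block J_3(-4): exp(t · J_3(-4)) = e^(-4t)·(I + t·N + (t^2/2)·N^2), where N is the 3×3 nilpotent shift.

After assembling e^{tJ} and conjugating by P, we get:

e^{tA} =
  [t*exp(-4*t) + exp(-4*t), -3*t^2*exp(-4*t)/2 - 5*t*exp(-4*t), -t^2*exp(-4*t)/2 - 2*t*exp(-4*t)]
  [-t*exp(-4*t), 3*t^2*exp(-4*t)/2 + 2*t*exp(-4*t) + exp(-4*t), t^2*exp(-4*t)/2 + t*exp(-4*t)]
  [3*t*exp(-4*t), -9*t^2*exp(-4*t)/2 - 6*t*exp(-4*t), -3*t^2*exp(-4*t)/2 - 3*t*exp(-4*t) + exp(-4*t)]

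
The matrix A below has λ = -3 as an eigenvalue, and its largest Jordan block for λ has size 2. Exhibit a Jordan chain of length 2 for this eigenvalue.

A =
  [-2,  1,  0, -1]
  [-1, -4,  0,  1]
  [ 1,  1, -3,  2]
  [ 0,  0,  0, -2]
A Jordan chain for λ = -3 of length 2:
v_1 = (1, -1, 1, 0)ᵀ
v_2 = (1, 0, 0, 0)ᵀ

Let N = A − (-3)·I. We want v_2 with N^2 v_2 = 0 but N^1 v_2 ≠ 0; then v_{j-1} := N · v_j for j = 2, …, 2.

Pick v_2 = (1, 0, 0, 0)ᵀ.
Then v_1 = N · v_2 = (1, -1, 1, 0)ᵀ.

Sanity check: (A − (-3)·I) v_1 = (0, 0, 0, 0)ᵀ = 0. ✓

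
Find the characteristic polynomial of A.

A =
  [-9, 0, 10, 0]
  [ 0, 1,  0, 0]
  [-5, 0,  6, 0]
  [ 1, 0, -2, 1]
x^4 + x^3 - 9*x^2 + 11*x - 4

Expanding det(x·I − A) (e.g. by cofactor expansion or by noting that A is similar to its Jordan form J, which has the same characteristic polynomial as A) gives
  χ_A(x) = x^4 + x^3 - 9*x^2 + 11*x - 4
which factors as (x - 1)^3*(x + 4). The eigenvalues (with algebraic multiplicities) are λ = -4 with multiplicity 1, λ = 1 with multiplicity 3.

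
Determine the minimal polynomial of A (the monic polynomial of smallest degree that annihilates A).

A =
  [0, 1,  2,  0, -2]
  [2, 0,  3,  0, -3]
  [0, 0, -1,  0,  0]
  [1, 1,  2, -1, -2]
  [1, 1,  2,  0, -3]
x^3 + 3*x^2 + 3*x + 1

The characteristic polynomial is χ_A(x) = (x + 1)^5, so the eigenvalues are known. The minimal polynomial is
  m_A(x) = Π_λ (x − λ)^{k_λ}
where k_λ is the size of the *largest* Jordan block for λ (equivalently, the smallest k with (A − λI)^k v = 0 for every generalised eigenvector v of λ).

  λ = -1: largest Jordan block has size 3, contributing (x + 1)^3

So m_A(x) = (x + 1)^3 = x^3 + 3*x^2 + 3*x + 1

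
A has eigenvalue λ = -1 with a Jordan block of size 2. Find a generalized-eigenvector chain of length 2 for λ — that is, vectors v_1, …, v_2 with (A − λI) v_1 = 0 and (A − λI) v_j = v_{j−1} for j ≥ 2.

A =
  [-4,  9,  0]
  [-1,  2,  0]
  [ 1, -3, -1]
A Jordan chain for λ = -1 of length 2:
v_1 = (-3, -1, 1)ᵀ
v_2 = (1, 0, 0)ᵀ

Let N = A − (-1)·I. We want v_2 with N^2 v_2 = 0 but N^1 v_2 ≠ 0; then v_{j-1} := N · v_j for j = 2, …, 2.

Pick v_2 = (1, 0, 0)ᵀ.
Then v_1 = N · v_2 = (-3, -1, 1)ᵀ.

Sanity check: (A − (-1)·I) v_1 = (0, 0, 0)ᵀ = 0. ✓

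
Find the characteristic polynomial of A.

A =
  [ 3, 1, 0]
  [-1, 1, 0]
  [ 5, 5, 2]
x^3 - 6*x^2 + 12*x - 8

Expanding det(x·I − A) (e.g. by cofactor expansion or by noting that A is similar to its Jordan form J, which has the same characteristic polynomial as A) gives
  χ_A(x) = x^3 - 6*x^2 + 12*x - 8
which factors as (x - 2)^3. The eigenvalues (with algebraic multiplicities) are λ = 2 with multiplicity 3.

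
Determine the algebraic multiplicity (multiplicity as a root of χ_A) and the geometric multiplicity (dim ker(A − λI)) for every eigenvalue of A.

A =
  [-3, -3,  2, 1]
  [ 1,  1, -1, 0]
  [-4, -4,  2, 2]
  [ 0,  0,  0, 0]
λ = 0: alg = 4, geom = 2

Step 1 — factor the characteristic polynomial to read off the algebraic multiplicities:
  χ_A(x) = x^4

Step 2 — compute geometric multiplicities via the rank-nullity identity g(λ) = n − rank(A − λI):
  rank(A − (0)·I) = 2, so dim ker(A − (0)·I) = n − 2 = 2

Summary:
  λ = 0: algebraic multiplicity = 4, geometric multiplicity = 2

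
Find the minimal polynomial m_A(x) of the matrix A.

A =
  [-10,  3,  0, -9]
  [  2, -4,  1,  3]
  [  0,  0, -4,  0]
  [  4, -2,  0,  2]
x^3 + 12*x^2 + 48*x + 64

The characteristic polynomial is χ_A(x) = (x + 4)^4, so the eigenvalues are known. The minimal polynomial is
  m_A(x) = Π_λ (x − λ)^{k_λ}
where k_λ is the size of the *largest* Jordan block for λ (equivalently, the smallest k with (A − λI)^k v = 0 for every generalised eigenvector v of λ).

  λ = -4: largest Jordan block has size 3, contributing (x + 4)^3

So m_A(x) = (x + 4)^3 = x^3 + 12*x^2 + 48*x + 64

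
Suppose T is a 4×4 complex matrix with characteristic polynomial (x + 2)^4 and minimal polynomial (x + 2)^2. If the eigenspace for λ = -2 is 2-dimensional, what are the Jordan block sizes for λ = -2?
Block sizes for λ = -2: [2, 2]

Step 1 — from the characteristic polynomial, algebraic multiplicity of λ = -2 is 4. From dim ker(T − (-2)·I) = 2, there are exactly 2 Jordan blocks for λ = -2.
Step 2 — from the minimal polynomial, the factor (x + 2)^2 tells us the largest block for λ = -2 has size 2.
Step 3 — with total size 4, 2 blocks, and largest block 2, the block sizes (in nonincreasing order) are [2, 2].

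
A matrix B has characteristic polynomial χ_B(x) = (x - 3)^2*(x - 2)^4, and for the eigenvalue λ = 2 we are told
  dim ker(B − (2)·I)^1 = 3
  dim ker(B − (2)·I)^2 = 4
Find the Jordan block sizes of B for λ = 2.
Block sizes for λ = 2: [2, 1, 1]

From the dimensions of kernels of powers, the number of Jordan blocks of size at least j is d_j − d_{j−1} where d_j = dim ker(N^j) (with d_0 = 0). Computing the differences gives [3, 1].
The number of blocks of size exactly k is (#blocks of size ≥ k) − (#blocks of size ≥ k + 1), so the partition is: 2 block(s) of size 1, 1 block(s) of size 2.
In nonincreasing order the block sizes are [2, 1, 1].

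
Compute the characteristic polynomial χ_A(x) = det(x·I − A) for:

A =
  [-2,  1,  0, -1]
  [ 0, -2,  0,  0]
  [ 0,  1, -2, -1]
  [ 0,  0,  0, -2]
x^4 + 8*x^3 + 24*x^2 + 32*x + 16

Expanding det(x·I − A) (e.g. by cofactor expansion or by noting that A is similar to its Jordan form J, which has the same characteristic polynomial as A) gives
  χ_A(x) = x^4 + 8*x^3 + 24*x^2 + 32*x + 16
which factors as (x + 2)^4. The eigenvalues (with algebraic multiplicities) are λ = -2 with multiplicity 4.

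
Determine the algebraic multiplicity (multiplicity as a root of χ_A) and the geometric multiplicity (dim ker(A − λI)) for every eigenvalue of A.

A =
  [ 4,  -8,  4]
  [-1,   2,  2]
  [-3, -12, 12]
λ = 6: alg = 3, geom = 2

Step 1 — factor the characteristic polynomial to read off the algebraic multiplicities:
  χ_A(x) = (x - 6)^3

Step 2 — compute geometric multiplicities via the rank-nullity identity g(λ) = n − rank(A − λI):
  rank(A − (6)·I) = 1, so dim ker(A − (6)·I) = n − 1 = 2

Summary:
  λ = 6: algebraic multiplicity = 3, geometric multiplicity = 2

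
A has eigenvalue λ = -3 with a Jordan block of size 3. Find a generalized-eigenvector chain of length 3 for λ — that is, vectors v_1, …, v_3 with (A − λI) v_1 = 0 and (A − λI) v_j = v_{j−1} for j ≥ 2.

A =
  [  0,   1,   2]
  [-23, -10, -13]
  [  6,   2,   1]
A Jordan chain for λ = -3 of length 3:
v_1 = (-2, 14, -4)ᵀ
v_2 = (3, -23, 6)ᵀ
v_3 = (1, 0, 0)ᵀ

Let N = A − (-3)·I. We want v_3 with N^3 v_3 = 0 but N^2 v_3 ≠ 0; then v_{j-1} := N · v_j for j = 3, …, 2.

Pick v_3 = (1, 0, 0)ᵀ.
Then v_2 = N · v_3 = (3, -23, 6)ᵀ.
Then v_1 = N · v_2 = (-2, 14, -4)ᵀ.

Sanity check: (A − (-3)·I) v_1 = (0, 0, 0)ᵀ = 0. ✓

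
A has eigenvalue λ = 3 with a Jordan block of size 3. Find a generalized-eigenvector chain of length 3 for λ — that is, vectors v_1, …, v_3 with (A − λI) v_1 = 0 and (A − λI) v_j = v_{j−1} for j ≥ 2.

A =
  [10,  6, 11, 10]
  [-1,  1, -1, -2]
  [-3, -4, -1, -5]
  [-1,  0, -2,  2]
A Jordan chain for λ = 3 of length 3:
v_1 = (-14, 2, 6, 2)ᵀ
v_2 = (6, -2, -4, 0)ᵀ
v_3 = (0, 1, 0, 0)ᵀ

Let N = A − (3)·I. We want v_3 with N^3 v_3 = 0 but N^2 v_3 ≠ 0; then v_{j-1} := N · v_j for j = 3, …, 2.

Pick v_3 = (0, 1, 0, 0)ᵀ.
Then v_2 = N · v_3 = (6, -2, -4, 0)ᵀ.
Then v_1 = N · v_2 = (-14, 2, 6, 2)ᵀ.

Sanity check: (A − (3)·I) v_1 = (0, 0, 0, 0)ᵀ = 0. ✓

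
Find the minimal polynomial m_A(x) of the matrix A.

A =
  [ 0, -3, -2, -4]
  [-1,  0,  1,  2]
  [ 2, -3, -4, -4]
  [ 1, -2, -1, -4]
x^3 + 6*x^2 + 12*x + 8

The characteristic polynomial is χ_A(x) = (x + 2)^4, so the eigenvalues are known. The minimal polynomial is
  m_A(x) = Π_λ (x − λ)^{k_λ}
where k_λ is the size of the *largest* Jordan block for λ (equivalently, the smallest k with (A − λI)^k v = 0 for every generalised eigenvector v of λ).

  λ = -2: largest Jordan block has size 3, contributing (x + 2)^3

So m_A(x) = (x + 2)^3 = x^3 + 6*x^2 + 12*x + 8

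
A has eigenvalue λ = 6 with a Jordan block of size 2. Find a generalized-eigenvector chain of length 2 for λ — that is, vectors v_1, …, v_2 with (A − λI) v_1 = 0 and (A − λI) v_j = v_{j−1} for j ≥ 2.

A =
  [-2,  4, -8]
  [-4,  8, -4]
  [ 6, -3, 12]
A Jordan chain for λ = 6 of length 2:
v_1 = (-8, -4, 6)ᵀ
v_2 = (1, 0, 0)ᵀ

Let N = A − (6)·I. We want v_2 with N^2 v_2 = 0 but N^1 v_2 ≠ 0; then v_{j-1} := N · v_j for j = 2, …, 2.

Pick v_2 = (1, 0, 0)ᵀ.
Then v_1 = N · v_2 = (-8, -4, 6)ᵀ.

Sanity check: (A − (6)·I) v_1 = (0, 0, 0)ᵀ = 0. ✓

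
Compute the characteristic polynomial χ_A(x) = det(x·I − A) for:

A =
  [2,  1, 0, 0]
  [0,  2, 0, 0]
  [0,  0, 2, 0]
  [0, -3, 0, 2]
x^4 - 8*x^3 + 24*x^2 - 32*x + 16

Expanding det(x·I − A) (e.g. by cofactor expansion or by noting that A is similar to its Jordan form J, which has the same characteristic polynomial as A) gives
  χ_A(x) = x^4 - 8*x^3 + 24*x^2 - 32*x + 16
which factors as (x - 2)^4. The eigenvalues (with algebraic multiplicities) are λ = 2 with multiplicity 4.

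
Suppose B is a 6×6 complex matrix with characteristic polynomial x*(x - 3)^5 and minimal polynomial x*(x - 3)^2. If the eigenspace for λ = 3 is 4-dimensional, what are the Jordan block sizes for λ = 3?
Block sizes for λ = 3: [2, 1, 1, 1]

Step 1 — from the characteristic polynomial, algebraic multiplicity of λ = 3 is 5. From dim ker(B − (3)·I) = 4, there are exactly 4 Jordan blocks for λ = 3.
Step 2 — from the minimal polynomial, the factor (x − 3)^2 tells us the largest block for λ = 3 has size 2.
Step 3 — with total size 5, 4 blocks, and largest block 2, the block sizes (in nonincreasing order) are [2, 1, 1, 1].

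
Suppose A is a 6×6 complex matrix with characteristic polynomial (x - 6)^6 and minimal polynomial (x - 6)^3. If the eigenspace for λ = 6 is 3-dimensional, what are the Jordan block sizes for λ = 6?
Block sizes for λ = 6: [3, 2, 1]

Step 1 — from the characteristic polynomial, algebraic multiplicity of λ = 6 is 6. From dim ker(A − (6)·I) = 3, there are exactly 3 Jordan blocks for λ = 6.
Step 2 — from the minimal polynomial, the factor (x − 6)^3 tells us the largest block for λ = 6 has size 3.
Step 3 — with total size 6, 3 blocks, and largest block 3, the block sizes (in nonincreasing order) are [3, 2, 1].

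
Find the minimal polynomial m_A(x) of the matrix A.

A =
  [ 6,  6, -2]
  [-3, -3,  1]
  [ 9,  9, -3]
x^2

The characteristic polynomial is χ_A(x) = x^3, so the eigenvalues are known. The minimal polynomial is
  m_A(x) = Π_λ (x − λ)^{k_λ}
where k_λ is the size of the *largest* Jordan block for λ (equivalently, the smallest k with (A − λI)^k v = 0 for every generalised eigenvector v of λ).

  λ = 0: largest Jordan block has size 2, contributing (x − 0)^2

So m_A(x) = x^2 = x^2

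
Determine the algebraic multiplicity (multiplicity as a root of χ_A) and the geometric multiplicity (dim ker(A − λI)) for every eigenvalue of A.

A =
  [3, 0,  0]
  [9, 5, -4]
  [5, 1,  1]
λ = 3: alg = 3, geom = 1

Step 1 — factor the characteristic polynomial to read off the algebraic multiplicities:
  χ_A(x) = (x - 3)^3

Step 2 — compute geometric multiplicities via the rank-nullity identity g(λ) = n − rank(A − λI):
  rank(A − (3)·I) = 2, so dim ker(A − (3)·I) = n − 2 = 1

Summary:
  λ = 3: algebraic multiplicity = 3, geometric multiplicity = 1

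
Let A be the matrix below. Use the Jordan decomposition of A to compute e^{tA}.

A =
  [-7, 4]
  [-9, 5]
e^{tA} =
  [-6*t*exp(-t) + exp(-t), 4*t*exp(-t)]
  [-9*t*exp(-t), 6*t*exp(-t) + exp(-t)]

Strategy: write A = P · J · P⁻¹ where J is a Jordan canonical form, so e^{tA} = P · e^{tJ} · P⁻¹, and e^{tJ} can be computed block-by-block.

A has Jordan form
J =
  [-1,  1]
  [ 0, -1]
(up to reordering of blocks).

Per-block formulas:
  For a 2×2 Jordan block J_2(-1): exp(t · J_2(-1)) = e^(-1t)·(I + t·N), where N is the 2×2 nilpotent shift.

After assembling e^{tJ} and conjugating by P, we get:

e^{tA} =
  [-6*t*exp(-t) + exp(-t), 4*t*exp(-t)]
  [-9*t*exp(-t), 6*t*exp(-t) + exp(-t)]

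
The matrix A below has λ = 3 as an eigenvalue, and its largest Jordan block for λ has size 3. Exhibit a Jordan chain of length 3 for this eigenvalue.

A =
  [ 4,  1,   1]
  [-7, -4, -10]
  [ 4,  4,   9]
A Jordan chain for λ = 3 of length 3:
v_1 = (-2, 2, 0)ᵀ
v_2 = (1, -7, 4)ᵀ
v_3 = (1, 0, 0)ᵀ

Let N = A − (3)·I. We want v_3 with N^3 v_3 = 0 but N^2 v_3 ≠ 0; then v_{j-1} := N · v_j for j = 3, …, 2.

Pick v_3 = (1, 0, 0)ᵀ.
Then v_2 = N · v_3 = (1, -7, 4)ᵀ.
Then v_1 = N · v_2 = (-2, 2, 0)ᵀ.

Sanity check: (A − (3)·I) v_1 = (0, 0, 0)ᵀ = 0. ✓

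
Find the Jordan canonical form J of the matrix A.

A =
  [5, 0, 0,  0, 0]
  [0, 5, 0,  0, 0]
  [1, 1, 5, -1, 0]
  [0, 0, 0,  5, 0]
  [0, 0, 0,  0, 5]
J_2(5) ⊕ J_1(5) ⊕ J_1(5) ⊕ J_1(5)

The characteristic polynomial is
  det(x·I − A) = x^5 - 25*x^4 + 250*x^3 - 1250*x^2 + 3125*x - 3125 = (x - 5)^5

Eigenvalues and multiplicities (the geometric multiplicity of λ is n − rank(A − λI), which equals the number of Jordan blocks for λ):
  λ = 5: algebraic multiplicity = 5, geometric multiplicity = 4

Determining the block sizes for each eigenvalue:
  λ = 5: 4 blocks summing to 5 forces exactly one block of size 2 and the rest size 1 → block sizes [2, 1, 1, 1]

Assembling the blocks gives a Jordan form
J =
  [5, 1, 0, 0, 0]
  [0, 5, 0, 0, 0]
  [0, 0, 5, 0, 0]
  [0, 0, 0, 5, 0]
  [0, 0, 0, 0, 5]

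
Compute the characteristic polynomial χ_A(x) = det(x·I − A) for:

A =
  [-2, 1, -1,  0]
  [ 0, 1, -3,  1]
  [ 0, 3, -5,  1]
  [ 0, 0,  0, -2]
x^4 + 8*x^3 + 24*x^2 + 32*x + 16

Expanding det(x·I − A) (e.g. by cofactor expansion or by noting that A is similar to its Jordan form J, which has the same characteristic polynomial as A) gives
  χ_A(x) = x^4 + 8*x^3 + 24*x^2 + 32*x + 16
which factors as (x + 2)^4. The eigenvalues (with algebraic multiplicities) are λ = -2 with multiplicity 4.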